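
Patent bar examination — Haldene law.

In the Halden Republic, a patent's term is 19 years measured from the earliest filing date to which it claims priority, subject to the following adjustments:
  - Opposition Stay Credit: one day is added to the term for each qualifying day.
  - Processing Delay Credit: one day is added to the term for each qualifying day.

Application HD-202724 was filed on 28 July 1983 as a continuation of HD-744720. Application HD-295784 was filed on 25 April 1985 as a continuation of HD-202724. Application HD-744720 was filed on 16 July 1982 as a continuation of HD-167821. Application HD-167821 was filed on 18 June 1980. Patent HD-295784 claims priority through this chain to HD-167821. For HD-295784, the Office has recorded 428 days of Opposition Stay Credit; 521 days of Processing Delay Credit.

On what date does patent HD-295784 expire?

2002-01-22

Earliest priority filing: 18 June 1980.
Base term: 18 June 1980 + 19 years → 18 June 1999.
Opposition Stay Credit: +428 days → 19 August 2000.
Processing Delay Credit: +521 days → 22 January 2002.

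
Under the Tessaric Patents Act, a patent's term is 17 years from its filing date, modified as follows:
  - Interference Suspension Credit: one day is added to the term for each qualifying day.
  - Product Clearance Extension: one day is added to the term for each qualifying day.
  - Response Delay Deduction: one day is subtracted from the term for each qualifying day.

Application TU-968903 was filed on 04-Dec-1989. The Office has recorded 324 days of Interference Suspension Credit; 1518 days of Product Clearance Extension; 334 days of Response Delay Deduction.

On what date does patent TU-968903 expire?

January 20, 2011

Base term: filing date + 17 years → 4 December 2006.
Interference Suspension Credit: +324 days → 24 October 2007.
Product Clearance Extension: +1518 days → 20 December 2011.
Response Delay Deduction: −334 days → 20 January 2011.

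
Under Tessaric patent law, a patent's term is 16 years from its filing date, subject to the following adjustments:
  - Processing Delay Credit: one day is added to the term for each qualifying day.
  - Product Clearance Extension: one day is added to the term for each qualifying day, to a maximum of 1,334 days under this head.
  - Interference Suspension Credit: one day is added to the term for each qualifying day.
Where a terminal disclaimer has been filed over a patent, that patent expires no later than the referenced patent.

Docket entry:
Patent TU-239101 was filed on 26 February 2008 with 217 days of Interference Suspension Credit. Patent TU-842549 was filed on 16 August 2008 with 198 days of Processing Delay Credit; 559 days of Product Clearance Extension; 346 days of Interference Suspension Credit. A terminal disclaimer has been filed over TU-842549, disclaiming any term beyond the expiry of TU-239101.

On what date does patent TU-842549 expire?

September 30, 2024

Natural term of TU-842549:
  Base: filing + 16 years → 16 August 2024.
  Processing Delay Credit: +198 days → 2 March 2025.
  Product Clearance Extension: 559 days (within the 1334-day cap) → +559 days → 12 September 2026.
  Interference Suspension Credit: +346 days → 24 August 2027.
Expiry of referenced patent TU-239101:
  Base: filing + 16 years → 26 February 2024.
  Interference Suspension Credit: +217 days → 30 September 2024.
Terminal disclaimer: TU-842549 expires on the earlier of 24 August 2027 and 30 September 2024.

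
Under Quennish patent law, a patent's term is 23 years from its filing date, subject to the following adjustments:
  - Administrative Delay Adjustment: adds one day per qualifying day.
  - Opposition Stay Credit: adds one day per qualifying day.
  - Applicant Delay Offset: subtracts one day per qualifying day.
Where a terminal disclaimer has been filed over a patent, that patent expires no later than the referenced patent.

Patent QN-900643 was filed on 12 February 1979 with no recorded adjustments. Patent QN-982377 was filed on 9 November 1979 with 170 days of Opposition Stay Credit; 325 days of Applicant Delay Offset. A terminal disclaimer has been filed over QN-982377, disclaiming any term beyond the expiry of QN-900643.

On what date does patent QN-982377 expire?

2002-02-12

Natural term of QN-982377:
  Base: filing + 23 years → 9 November 2002.
  Opposition Stay Credit: +170 days → 28 April 2003.
  Applicant Delay Offset: −325 days → 7 June 2002.
Expiry of referenced patent QN-900643:
  Base: filing + 23 years → 12 February 2002.
Terminal disclaimer: QN-982377 expires on the earlier of 7 June 2002 and 12 February 2002.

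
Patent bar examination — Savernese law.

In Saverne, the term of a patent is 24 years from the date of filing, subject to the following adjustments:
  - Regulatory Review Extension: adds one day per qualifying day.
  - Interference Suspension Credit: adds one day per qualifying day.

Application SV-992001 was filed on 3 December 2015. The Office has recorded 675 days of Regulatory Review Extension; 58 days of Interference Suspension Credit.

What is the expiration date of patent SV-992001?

2041-12-05

Base term: filing date + 24 years → 3 December 2039.
Regulatory Review Extension: +675 days → 8 October 2041.
Interference Suspension Credit: +58 days → 5 December 2041.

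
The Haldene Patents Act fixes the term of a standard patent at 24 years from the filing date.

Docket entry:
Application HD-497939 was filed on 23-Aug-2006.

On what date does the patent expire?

August 23, 2030

Filing date + 24 years → 23 August 2030.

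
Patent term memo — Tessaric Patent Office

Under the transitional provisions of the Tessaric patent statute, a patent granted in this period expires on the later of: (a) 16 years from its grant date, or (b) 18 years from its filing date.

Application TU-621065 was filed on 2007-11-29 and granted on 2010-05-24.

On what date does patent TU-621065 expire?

May 24, 2026

(a) grant + 16 years → 24 May 2026.
(b) filing + 18 years → 29 November 2025.
Later of the two: 24 May 2026.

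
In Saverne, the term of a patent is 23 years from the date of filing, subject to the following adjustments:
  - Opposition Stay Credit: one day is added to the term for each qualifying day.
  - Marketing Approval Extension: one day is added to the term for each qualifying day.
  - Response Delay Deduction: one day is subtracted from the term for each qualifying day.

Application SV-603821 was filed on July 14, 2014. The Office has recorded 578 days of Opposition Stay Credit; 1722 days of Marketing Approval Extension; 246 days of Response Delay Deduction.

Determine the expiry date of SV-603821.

February 27, 2043

Base term: filing date + 23 years → 14 July 2037.
Opposition Stay Credit: +578 days → 12 February 2039.
Marketing Approval Extension: +1722 days → 31 October 2043.
Response Delay Deduction: −246 days → 27 February 2043.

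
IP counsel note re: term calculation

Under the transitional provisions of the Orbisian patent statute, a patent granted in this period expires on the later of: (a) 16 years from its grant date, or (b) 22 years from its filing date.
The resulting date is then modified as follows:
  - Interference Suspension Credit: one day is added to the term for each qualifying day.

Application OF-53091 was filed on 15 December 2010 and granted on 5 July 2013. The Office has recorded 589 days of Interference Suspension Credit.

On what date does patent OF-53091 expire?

July 27, 2034

(a) grant + 16 years → 5 July 2029.
(b) filing + 22 years → 15 December 2032.
Later of the two: 15 December 2032.
Interference Suspension Credit: +589 days → 27 July 2034.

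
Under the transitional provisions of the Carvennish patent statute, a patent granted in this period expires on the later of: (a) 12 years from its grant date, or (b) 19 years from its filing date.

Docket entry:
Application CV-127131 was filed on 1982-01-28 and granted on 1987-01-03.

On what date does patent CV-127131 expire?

2001-01-28

(a) grant + 12 years → 3 January 1999.
(b) filing + 19 years → 28 January 2001.
Later of the two: 28 January 2001.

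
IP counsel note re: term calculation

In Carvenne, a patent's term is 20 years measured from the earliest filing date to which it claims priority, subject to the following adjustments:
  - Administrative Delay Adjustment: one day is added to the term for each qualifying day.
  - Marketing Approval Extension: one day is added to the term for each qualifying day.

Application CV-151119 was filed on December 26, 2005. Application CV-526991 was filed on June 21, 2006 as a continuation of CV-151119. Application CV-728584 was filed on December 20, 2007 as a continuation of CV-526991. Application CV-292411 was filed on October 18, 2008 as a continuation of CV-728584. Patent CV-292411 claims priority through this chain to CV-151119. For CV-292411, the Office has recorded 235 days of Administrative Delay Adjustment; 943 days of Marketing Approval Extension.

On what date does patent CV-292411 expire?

March 18, 2029

Earliest priority filing: 26 December 2005.
Base term: 26 December 2005 + 20 years → 26 December 2025.
Administrative Delay Adjustment: +235 days → 18 August 2026.
Marketing Approval Extension: +943 days → 18 March 2029.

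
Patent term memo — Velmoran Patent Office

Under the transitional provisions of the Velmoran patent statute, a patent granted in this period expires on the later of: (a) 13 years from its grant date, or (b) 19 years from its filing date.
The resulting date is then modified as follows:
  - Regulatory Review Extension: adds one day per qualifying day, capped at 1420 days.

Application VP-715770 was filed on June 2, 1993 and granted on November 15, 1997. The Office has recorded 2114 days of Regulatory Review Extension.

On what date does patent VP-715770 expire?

April 22, 2016

(a) grant + 13 years → 15 November 2010.
(b) filing + 19 years → 2 June 2012.
Later of the two: 2 June 2012.
Regulatory Review Extension: 2114 days claimed exceeds the 1420-day cap, so +1420 days → 22 April 2016.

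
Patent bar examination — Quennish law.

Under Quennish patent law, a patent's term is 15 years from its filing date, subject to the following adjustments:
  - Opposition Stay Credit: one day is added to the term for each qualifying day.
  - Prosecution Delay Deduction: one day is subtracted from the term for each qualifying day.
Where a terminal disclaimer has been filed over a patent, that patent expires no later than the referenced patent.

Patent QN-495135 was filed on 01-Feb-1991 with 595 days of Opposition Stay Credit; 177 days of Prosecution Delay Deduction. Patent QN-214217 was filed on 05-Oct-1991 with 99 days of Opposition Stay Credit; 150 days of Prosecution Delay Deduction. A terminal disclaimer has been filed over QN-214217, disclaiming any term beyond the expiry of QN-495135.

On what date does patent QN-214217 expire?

Natural term of QN-214217:
  Base: filing + 15 years → 5 October 2006.
  Opposition Stay Credit: +99 days → 12 January 2007.
  Prosecution Delay Deduction: −150 days → 15 August 2006.
Expiry of referenced patent QN-495135:
  Base: filing + 15 years → 1 February 2006.
  Opposition Stay Credit: +595 days → 19 September 2007.
  Prosecution Delay Deduction: −177 days → 26 March 2007.
Terminal disclaimer: QN-214217 expires on the earlier of 15 August 2006 and 26 March 2007.

August 15, 2006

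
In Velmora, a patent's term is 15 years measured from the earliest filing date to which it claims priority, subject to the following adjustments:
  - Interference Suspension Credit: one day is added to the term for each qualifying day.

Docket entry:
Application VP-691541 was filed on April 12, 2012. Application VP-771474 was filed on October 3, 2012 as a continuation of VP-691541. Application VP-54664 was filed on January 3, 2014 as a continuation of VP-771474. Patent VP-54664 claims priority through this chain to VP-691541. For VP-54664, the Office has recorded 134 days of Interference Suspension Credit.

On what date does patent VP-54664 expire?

Earliest priority filing: 12 April 2012.
Base term: 12 April 2012 + 15 years → 12 April 2027.
Interference Suspension Credit: +134 days → 24 August 2027.

2027-08-24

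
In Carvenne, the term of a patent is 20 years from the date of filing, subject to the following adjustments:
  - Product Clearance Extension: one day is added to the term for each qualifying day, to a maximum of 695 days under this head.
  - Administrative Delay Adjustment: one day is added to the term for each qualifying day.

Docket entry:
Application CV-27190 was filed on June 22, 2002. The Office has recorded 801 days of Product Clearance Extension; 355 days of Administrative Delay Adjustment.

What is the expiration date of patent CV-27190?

May 7, 2025

Base term: filing date + 20 years → 22 June 2022.
Product Clearance Extension: 801 days claimed exceeds the 695-day cap, so +695 days → 17 May 2024.
Administrative Delay Adjustment: +355 days → 7 May 2025.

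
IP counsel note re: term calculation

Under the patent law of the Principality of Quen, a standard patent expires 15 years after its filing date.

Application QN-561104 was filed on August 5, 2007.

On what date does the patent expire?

August 5, 2022

Filing date + 15 years → 5 August 2022.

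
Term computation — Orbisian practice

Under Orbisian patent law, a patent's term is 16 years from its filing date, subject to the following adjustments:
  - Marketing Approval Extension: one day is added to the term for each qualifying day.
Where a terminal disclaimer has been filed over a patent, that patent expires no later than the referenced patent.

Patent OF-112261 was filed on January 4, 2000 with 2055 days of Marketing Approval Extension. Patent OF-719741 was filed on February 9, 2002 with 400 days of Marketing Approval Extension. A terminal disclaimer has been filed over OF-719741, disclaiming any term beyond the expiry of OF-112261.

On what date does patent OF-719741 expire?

2019-03-16

Natural term of OF-719741:
  Base: filing + 16 years → 9 February 2018.
  Marketing Approval Extension: +400 days → 16 March 2019.
Expiry of referenced patent OF-112261:
  Base: filing + 16 years → 4 January 2016.
  Marketing Approval Extension: +2055 days → 20 August 2021.
Terminal disclaimer: OF-719741 expires on the earlier of 16 March 2019 and 20 August 2021.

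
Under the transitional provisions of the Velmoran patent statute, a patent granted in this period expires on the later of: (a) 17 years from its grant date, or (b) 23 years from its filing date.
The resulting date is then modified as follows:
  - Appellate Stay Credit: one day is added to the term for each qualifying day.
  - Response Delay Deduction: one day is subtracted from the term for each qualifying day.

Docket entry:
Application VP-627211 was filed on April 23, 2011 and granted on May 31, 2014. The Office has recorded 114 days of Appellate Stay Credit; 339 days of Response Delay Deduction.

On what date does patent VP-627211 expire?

September 10, 2033

(a) grant + 17 years → 31 May 2031.
(b) filing + 23 years → 23 April 2034.
Later of the two: 23 April 2034.
Appellate Stay Credit: +114 days → 15 August 2034.
Response Delay Deduction: −339 days → 10 September 2033.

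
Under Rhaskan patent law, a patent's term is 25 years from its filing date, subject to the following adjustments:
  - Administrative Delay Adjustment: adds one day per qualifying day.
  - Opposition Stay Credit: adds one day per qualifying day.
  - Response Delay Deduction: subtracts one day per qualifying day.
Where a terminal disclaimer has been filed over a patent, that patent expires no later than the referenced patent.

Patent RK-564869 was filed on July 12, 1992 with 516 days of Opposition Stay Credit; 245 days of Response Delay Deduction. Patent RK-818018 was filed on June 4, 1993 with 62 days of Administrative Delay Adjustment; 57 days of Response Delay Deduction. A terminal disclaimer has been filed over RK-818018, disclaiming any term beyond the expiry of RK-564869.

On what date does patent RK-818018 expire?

2018-04-09

Natural term of RK-818018:
  Base: filing + 25 years → 4 June 2018.
  Administrative Delay Adjustment: +62 days → 5 August 2018.
  Response Delay Deduction: −57 days → 9 June 2018.
Expiry of referenced patent RK-564869:
  Base: filing + 25 years → 12 July 2017.
  Opposition Stay Credit: +516 days → 10 December 2018.
  Response Delay Deduction: −245 days → 9 April 2018.
Terminal disclaimer: RK-818018 expires on the earlier of 9 June 2018 and 9 April 2018.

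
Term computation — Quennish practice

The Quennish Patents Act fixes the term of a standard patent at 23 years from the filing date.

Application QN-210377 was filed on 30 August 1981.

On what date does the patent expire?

2004-08-30

Filing date + 23 years → 30 August 2004.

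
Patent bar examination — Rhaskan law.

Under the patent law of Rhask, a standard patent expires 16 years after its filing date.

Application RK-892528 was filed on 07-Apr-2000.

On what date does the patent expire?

April 7, 2016

Filing date + 16 years → 7 April 2016.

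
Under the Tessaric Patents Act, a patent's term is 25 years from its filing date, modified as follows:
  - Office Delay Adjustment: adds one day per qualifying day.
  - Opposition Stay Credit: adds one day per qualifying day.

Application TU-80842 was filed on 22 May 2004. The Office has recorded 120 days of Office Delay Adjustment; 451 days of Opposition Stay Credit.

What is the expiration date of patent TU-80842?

Base term: filing date + 25 years → 22 May 2029.
Office Delay Adjustment: +120 days → 19 September 2029.
Opposition Stay Credit: +451 days → 14 December 2030.

2030-12-14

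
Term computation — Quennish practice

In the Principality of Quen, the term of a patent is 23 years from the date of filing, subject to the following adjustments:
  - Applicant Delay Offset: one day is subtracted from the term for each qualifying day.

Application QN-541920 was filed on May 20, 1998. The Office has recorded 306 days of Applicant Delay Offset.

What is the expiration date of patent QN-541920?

Base term: filing date + 23 years → 20 May 2021.
Applicant Delay Offset: −306 days → 18 July 2020.

July 18, 2020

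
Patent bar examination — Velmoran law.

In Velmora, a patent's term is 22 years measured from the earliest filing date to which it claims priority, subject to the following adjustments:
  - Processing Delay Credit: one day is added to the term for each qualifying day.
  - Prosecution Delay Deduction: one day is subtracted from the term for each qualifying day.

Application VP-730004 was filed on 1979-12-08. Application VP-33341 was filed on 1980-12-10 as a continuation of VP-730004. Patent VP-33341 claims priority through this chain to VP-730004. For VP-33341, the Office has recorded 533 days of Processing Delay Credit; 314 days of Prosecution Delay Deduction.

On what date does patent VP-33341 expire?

Earliest priority filing: 8 December 1979.
Base term: 8 December 1979 + 22 years → 8 December 2001.
Processing Delay Credit: +533 days → 25 May 2003.
Prosecution Delay Deduction: −314 days → 15 July 2002.

July 15, 2002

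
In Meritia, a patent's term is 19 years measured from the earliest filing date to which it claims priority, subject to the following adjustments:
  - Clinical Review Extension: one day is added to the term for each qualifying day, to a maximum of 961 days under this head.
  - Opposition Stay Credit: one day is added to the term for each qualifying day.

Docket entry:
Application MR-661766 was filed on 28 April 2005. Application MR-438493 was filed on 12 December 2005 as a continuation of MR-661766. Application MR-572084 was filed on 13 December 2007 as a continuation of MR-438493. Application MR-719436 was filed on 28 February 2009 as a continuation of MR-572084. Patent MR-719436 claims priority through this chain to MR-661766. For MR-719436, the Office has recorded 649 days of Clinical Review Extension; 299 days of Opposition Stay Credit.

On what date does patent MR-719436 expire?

December 2, 2026

Earliest priority filing: 28 April 2005.
Base term: 28 April 2005 + 19 years → 28 April 2024.
Clinical Review Extension: 649 days (within the 961-day cap) → +649 days → 6 February 2026.
Opposition Stay Credit: +299 days → 2 December 2026.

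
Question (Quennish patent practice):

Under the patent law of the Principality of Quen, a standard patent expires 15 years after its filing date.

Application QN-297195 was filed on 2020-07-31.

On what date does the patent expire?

Filing date + 15 years → 31 July 2035.

2035-07-31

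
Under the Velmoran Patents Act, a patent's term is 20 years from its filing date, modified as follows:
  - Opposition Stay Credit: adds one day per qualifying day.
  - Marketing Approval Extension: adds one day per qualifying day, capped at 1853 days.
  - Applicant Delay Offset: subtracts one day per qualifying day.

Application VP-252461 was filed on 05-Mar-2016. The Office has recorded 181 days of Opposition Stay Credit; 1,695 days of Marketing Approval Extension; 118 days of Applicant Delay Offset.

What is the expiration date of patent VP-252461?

December 27, 2040

Base term: filing date + 20 years → 5 March 2036.
Opposition Stay Credit: +181 days → 2 September 2036.
Marketing Approval Extension: 1695 days (within the 1853-day cap) → +1695 days → 24 April 2041.
Applicant Delay Offset: −118 days → 27 December 2040.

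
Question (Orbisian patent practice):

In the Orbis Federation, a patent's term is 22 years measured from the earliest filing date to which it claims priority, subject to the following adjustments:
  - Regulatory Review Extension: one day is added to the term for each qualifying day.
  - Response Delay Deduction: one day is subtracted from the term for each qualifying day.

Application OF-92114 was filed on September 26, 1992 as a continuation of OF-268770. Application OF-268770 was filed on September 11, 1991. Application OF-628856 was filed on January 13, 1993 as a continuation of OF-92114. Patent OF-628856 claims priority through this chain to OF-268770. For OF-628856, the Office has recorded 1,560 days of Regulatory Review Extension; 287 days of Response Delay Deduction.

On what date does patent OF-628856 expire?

Earliest priority filing: 11 September 1991.
Base term: 11 September 1991 + 22 years → 11 September 2013.
Regulatory Review Extension: +1560 days → 19 December 2017.
Response Delay Deduction: −287 days → 7 March 2017.

March 7, 2017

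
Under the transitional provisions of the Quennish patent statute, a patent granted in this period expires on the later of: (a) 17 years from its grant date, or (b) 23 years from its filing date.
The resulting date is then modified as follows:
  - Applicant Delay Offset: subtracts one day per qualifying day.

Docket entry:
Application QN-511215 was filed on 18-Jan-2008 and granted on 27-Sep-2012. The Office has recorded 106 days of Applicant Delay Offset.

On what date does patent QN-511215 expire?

(a) grant + 17 years → 27 September 2029.
(b) filing + 23 years → 18 January 2031.
Later of the two: 18 January 2031.
Applicant Delay Offset: −106 days → 4 October 2030.

2030-10-04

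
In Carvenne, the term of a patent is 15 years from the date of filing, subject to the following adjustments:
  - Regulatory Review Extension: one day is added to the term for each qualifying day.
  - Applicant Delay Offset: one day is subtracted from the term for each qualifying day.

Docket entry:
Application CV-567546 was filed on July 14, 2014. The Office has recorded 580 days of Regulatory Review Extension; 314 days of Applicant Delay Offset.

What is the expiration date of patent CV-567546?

April 6, 2030

Base term: filing date + 15 years → 14 July 2029.
Regulatory Review Extension: +580 days → 14 February 2031.
Applicant Delay Offset: −314 days → 6 April 2030.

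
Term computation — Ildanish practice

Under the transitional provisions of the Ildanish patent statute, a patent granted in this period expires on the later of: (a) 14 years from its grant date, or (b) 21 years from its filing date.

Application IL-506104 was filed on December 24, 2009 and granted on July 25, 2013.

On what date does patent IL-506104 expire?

(a) grant + 14 years → 25 July 2027.
(b) filing + 21 years → 24 December 2030.
Later of the two: 24 December 2030.

2030-12-24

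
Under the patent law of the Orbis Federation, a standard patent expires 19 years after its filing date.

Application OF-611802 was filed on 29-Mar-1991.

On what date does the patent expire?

Filing date + 19 years → 29 March 2010.

2010-03-29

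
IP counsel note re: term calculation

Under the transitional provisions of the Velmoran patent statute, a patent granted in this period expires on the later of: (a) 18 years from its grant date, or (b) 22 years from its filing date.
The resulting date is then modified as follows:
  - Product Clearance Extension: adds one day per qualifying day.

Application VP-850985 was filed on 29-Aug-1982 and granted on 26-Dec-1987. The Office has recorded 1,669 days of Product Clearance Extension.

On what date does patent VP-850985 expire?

(a) grant + 18 years → 26 December 2005.
(b) filing + 22 years → 29 August 2004.
Later of the two: 26 December 2005.
Product Clearance Extension: +1669 days → 22 July 2010.

2010-07-22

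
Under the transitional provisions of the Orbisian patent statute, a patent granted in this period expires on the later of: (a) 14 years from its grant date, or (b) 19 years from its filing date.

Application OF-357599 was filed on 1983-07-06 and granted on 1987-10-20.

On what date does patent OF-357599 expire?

(a) grant + 14 years → 20 October 2001.
(b) filing + 19 years → 6 July 2002.
Later of the two: 6 July 2002.

2002-07-06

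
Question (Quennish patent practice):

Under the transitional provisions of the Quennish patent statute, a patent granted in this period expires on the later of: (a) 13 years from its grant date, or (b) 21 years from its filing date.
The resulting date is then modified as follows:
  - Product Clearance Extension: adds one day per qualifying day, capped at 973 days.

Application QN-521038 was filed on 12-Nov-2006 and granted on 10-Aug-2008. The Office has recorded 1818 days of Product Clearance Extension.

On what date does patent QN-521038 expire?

July 12, 2030

(a) grant + 13 years → 10 August 2021.
(b) filing + 21 years → 12 November 2027.
Later of the two: 12 November 2027.
Product Clearance Extension: 1818 days claimed exceeds the 973-day cap, so +973 days → 12 July 2030.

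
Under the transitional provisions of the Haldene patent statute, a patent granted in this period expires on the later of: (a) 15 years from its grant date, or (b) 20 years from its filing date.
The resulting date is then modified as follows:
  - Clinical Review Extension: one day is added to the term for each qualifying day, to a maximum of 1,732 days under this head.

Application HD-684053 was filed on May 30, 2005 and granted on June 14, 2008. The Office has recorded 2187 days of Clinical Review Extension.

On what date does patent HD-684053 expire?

(a) grant + 15 years → 14 June 2023.
(b) filing + 20 years → 30 May 2025.
Later of the two: 30 May 2025.
Clinical Review Extension: 2187 days claimed exceeds the 1732-day cap, so +1732 days → 25 February 2030.

February 25, 2030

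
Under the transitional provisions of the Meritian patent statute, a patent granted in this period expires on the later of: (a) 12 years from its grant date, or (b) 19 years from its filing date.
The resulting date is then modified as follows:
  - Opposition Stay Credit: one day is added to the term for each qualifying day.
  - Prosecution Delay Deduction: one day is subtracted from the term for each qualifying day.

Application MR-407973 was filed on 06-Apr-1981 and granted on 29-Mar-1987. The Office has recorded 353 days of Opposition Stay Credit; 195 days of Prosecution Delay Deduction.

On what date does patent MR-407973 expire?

(a) grant + 12 years → 29 March 1999.
(b) filing + 19 years → 6 April 2000.
Later of the two: 6 April 2000.
Opposition Stay Credit: +353 days → 25 March 2001.
Prosecution Delay Deduction: −195 days → 11 September 2000.

2000-09-11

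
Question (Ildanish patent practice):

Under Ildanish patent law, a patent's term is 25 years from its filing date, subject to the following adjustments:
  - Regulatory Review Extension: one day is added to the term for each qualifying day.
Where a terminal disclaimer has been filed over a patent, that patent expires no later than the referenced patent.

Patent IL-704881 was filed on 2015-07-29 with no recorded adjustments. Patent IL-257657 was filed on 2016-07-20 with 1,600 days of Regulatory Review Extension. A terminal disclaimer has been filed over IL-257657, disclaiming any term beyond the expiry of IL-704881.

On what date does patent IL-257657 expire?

2040-07-29

Natural term of IL-257657:
  Base: filing + 25 years → 20 July 2041.
  Regulatory Review Extension: +1600 days → 6 December 2045.
Expiry of referenced patent IL-704881:
  Base: filing + 25 years → 29 July 2040.
Terminal disclaimer: IL-257657 expires on the earlier of 6 December 2045 and 29 July 2040.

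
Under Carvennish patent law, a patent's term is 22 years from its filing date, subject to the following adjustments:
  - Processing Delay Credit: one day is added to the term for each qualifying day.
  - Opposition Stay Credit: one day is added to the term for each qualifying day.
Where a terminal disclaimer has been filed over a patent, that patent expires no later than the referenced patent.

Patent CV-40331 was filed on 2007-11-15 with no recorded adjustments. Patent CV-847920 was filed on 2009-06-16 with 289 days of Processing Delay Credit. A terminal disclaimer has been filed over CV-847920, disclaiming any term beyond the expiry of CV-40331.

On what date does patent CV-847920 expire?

November 15, 2029

Natural term of CV-847920:
  Base: filing + 22 years → 16 June 2031.
  Processing Delay Credit: +289 days → 31 March 2032.
Expiry of referenced patent CV-40331:
  Base: filing + 22 years → 15 November 2029.
Terminal disclaimer: CV-847920 expires on the earlier of 31 March 2032 and 15 November 2029.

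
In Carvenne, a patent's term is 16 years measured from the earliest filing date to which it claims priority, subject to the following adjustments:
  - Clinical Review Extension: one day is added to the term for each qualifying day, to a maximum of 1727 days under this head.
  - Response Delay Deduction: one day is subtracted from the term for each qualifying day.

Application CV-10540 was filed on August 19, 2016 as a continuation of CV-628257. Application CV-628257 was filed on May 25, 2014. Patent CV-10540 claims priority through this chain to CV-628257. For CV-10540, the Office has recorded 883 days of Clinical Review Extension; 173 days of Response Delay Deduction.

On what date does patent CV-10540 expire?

2032-05-04

Earliest priority filing: 25 May 2014.
Base term: 25 May 2014 + 16 years → 25 May 2030.
Clinical Review Extension: 883 days (within the 1727-day cap) → +883 days → 24 October 2032.
Response Delay Deduction: −173 days → 4 May 2032.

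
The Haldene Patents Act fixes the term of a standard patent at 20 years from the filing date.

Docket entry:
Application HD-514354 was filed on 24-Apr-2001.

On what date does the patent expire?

Filing date + 20 years → 24 April 2021.

2021-04-24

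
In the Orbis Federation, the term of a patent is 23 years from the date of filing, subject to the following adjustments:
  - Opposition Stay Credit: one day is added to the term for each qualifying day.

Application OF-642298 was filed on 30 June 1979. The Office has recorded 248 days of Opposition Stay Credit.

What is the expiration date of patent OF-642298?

Base term: filing date + 23 years → 30 June 2002.
Opposition Stay Credit: +248 days → 5 March 2003.

2003-03-05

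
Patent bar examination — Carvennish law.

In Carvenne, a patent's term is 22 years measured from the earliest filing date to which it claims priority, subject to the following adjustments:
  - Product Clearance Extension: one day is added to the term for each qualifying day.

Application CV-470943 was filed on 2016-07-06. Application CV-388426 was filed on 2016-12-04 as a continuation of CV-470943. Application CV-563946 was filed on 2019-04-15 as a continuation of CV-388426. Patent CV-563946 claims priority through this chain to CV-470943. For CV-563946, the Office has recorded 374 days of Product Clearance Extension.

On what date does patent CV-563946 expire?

Earliest priority filing: 6 July 2016.
Base term: 6 July 2016 + 22 years → 6 July 2038.
Product Clearance Extension: +374 days → 15 July 2039.

2039-07-15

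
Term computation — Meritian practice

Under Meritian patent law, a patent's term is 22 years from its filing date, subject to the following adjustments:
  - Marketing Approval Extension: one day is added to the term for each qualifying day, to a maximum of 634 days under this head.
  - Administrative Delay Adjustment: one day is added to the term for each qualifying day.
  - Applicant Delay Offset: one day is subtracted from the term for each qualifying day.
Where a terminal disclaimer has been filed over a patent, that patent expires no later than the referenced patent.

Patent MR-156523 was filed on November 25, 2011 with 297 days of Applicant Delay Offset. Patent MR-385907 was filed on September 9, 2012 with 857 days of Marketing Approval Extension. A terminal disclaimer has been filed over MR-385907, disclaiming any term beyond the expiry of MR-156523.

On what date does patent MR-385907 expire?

Natural term of MR-385907:
  Base: filing + 22 years → 9 September 2034.
  Marketing Approval Extension: 857 days claimed exceeds the 634-day cap, so +634 days → 4 June 2036.
Expiry of referenced patent MR-156523:
  Base: filing + 22 years → 25 November 2033.
  Applicant Delay Offset: −297 days → 1 February 2033.
Terminal disclaimer: MR-385907 expires on the earlier of 4 June 2036 and 1 February 2033.

2033-02-01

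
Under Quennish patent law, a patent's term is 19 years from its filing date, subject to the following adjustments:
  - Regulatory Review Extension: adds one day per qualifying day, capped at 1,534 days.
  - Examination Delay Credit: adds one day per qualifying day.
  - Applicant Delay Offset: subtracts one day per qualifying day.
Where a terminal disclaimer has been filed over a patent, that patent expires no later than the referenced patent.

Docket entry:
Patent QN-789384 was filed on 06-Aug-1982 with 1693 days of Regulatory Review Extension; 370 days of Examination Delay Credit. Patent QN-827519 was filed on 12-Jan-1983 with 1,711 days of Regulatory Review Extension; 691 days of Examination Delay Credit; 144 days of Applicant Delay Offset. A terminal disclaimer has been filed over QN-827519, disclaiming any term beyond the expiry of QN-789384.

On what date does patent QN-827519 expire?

October 23, 2006

Natural term of QN-827519:
  Base: filing + 19 years → 12 January 2002.
  Regulatory Review Extension: 1711 days claimed exceeds the 1534-day cap, so +1534 days → 26 March 2006.
  Examination Delay Credit: +691 days → 15 February 2008.
  Applicant Delay Offset: −144 days → 24 September 2007.
Expiry of referenced patent QN-789384:
  Base: filing + 19 years → 6 August 2001.
  Regulatory Review Extension: 1693 days claimed exceeds the 1534-day cap, so +1534 days → 18 October 2005.
  Examination Delay Credit: +370 days → 23 October 2006.
Terminal disclaimer: QN-827519 expires on the earlier of 24 September 2007 and 23 October 2006.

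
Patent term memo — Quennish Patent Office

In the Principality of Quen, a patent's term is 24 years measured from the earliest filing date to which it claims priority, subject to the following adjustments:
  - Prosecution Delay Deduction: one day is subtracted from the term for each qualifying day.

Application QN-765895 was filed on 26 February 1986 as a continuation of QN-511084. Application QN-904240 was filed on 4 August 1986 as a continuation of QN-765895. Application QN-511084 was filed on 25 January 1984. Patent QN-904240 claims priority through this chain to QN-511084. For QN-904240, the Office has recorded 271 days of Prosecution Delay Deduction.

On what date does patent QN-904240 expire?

Earliest priority filing: 25 January 1984.
Base term: 25 January 1984 + 24 years → 25 January 2008.
Prosecution Delay Deduction: −271 days → 29 April 2007.

April 29, 2007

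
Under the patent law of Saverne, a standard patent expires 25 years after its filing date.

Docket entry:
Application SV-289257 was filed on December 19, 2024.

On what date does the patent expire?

2049-12-19

Filing date + 25 years → 19 December 2049.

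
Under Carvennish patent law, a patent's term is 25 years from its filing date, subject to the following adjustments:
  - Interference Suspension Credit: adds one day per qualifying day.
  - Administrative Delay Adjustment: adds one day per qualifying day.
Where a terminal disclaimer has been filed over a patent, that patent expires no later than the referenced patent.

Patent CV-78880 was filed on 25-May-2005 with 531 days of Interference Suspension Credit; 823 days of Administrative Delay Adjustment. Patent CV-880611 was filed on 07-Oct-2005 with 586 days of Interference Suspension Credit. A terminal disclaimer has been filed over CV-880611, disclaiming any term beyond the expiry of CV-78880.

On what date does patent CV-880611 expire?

Natural term of CV-880611:
  Base: filing + 25 years → 7 October 2030.
  Interference Suspension Credit: +586 days → 15 May 2032.
Expiry of referenced patent CV-78880:
  Base: filing + 25 years → 25 May 2030.
  Interference Suspension Credit: +531 days → 7 November 2031.
  Administrative Delay Adjustment: +823 days → 7 February 2034.
Terminal disclaimer: CV-880611 expires on the earlier of 15 May 2032 and 7 February 2034.

2032-05-15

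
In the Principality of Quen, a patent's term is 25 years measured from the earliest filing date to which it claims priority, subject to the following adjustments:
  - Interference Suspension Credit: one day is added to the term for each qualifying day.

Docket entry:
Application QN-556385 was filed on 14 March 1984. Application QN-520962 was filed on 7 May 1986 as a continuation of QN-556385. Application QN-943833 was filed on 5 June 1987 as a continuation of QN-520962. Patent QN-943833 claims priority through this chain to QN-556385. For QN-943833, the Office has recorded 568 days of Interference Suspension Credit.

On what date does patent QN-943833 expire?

Earliest priority filing: 14 March 1984.
Base term: 14 March 1984 + 25 years → 14 March 2009.
Interference Suspension Credit: +568 days → 3 October 2010.

October 3, 2010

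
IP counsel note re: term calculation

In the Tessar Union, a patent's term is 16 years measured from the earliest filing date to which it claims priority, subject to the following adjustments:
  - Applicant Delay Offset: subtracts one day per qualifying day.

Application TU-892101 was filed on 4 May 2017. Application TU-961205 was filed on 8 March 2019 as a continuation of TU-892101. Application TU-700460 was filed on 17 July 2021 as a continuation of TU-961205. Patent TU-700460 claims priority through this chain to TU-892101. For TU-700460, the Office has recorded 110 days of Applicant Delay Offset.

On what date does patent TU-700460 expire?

2033-01-14

Earliest priority filing: 4 May 2017.
Base term: 4 May 2017 + 16 years → 4 May 2033.
Applicant Delay Offset: −110 days → 14 January 2033.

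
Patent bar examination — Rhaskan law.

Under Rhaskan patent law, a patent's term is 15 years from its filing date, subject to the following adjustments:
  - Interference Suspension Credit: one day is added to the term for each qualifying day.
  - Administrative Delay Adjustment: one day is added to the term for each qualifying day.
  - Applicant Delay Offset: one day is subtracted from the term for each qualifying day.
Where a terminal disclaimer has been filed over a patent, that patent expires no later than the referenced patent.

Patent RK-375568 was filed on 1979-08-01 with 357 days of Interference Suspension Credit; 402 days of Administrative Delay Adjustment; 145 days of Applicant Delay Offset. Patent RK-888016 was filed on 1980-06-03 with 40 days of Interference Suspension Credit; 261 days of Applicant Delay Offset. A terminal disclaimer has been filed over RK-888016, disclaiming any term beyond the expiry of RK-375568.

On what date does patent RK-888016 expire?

Natural term of RK-888016:
  Base: filing + 15 years → 3 June 1995.
  Interference Suspension Credit: +40 days → 13 July 1995.
  Applicant Delay Offset: −261 days → 25 October 1994.
Expiry of referenced patent RK-375568:
  Base: filing + 15 years → 1 August 1994.
  Interference Suspension Credit: +357 days → 24 July 1995.
  Administrative Delay Adjustment: +402 days → 29 August 1996.
  Applicant Delay Offset: −145 days → 6 April 1996.
Terminal disclaimer: RK-888016 expires on the earlier of 25 October 1994 and 6 April 1996.

October 25, 1994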